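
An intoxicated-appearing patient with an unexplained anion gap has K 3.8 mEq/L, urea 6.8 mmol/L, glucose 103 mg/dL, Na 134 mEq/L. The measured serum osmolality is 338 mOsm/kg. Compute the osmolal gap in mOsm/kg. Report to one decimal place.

Calculated osmolality = 2·Na + glucose/18 + urea
= 2·134 + 103/18 + 6.8
= 268 + 5.72 + 6.80
= 280.52 mOsm/kg ≈ 280.5 mOsm/kg
Osmolar gap = measured − calculated = 338 − 280.5 = 57.5 mOsm/kg

57.5 mOsm/kg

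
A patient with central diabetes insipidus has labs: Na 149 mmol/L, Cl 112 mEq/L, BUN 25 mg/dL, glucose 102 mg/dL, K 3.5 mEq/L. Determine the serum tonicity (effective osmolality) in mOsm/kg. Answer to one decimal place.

303.7 mOsm/kg

Effective osmolality excludes urea (freely permeant across cell membranes):
2·Na + glucose/18
= 2·149 + 102/18
= 298 + 5.67
= 303.67 mOsm/kg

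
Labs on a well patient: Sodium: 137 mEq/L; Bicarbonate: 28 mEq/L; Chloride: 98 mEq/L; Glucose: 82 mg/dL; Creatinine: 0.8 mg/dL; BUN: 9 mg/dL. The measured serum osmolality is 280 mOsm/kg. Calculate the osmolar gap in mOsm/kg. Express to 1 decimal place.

-1.8 mOsm/kg

Calculated osmolality = 2·Na + glucose/18 + BUN/2.8
= 2·137 + 82/18 + 9/2.8
= 274 + 4.56 + 3.21
= 281.77 mOsm/kg ≈ 281.8 mOsm/kg
Osmolar gap = measured − calculated = 280 − 281.8 = -1.8 mOsm/kg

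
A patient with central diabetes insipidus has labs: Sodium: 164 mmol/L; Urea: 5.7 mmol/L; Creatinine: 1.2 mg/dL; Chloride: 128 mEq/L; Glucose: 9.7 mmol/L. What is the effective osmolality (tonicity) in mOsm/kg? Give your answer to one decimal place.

337.7 mOsm/kg

Effective osmolality excludes urea (freely permeant across cell membranes):
2·Na + glucose
= 2·164 + 9.7
= 328 + 9.7
= 337.7 mOsm/kg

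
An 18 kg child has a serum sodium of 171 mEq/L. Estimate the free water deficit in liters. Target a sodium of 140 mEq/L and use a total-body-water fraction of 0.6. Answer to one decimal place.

2.4 L

TBW = 0.6 · 18 = 10.8 L
Free water deficit = TBW · (Na/140 − 1)
= 10.8 · (171/140 − 1)
= 10.8 · 0.2214
= 2.39 L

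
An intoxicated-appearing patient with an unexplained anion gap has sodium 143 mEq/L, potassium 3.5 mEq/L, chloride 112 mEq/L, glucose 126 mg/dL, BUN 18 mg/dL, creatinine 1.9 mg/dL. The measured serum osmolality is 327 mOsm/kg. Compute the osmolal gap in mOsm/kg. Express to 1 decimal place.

Calculated osmolality = 2·Na + glucose/18 + BUN/2.8
= 2·143 + 126/18 + 18/2.8
= 286 + 7 + 6.43
= 299.43 mOsm/kg ≈ 299.4 mOsm/kg
Osmolar gap = measured − calculated = 327 − 299.4 = 27.6 mOsm/kg

27.6 mOsm/kg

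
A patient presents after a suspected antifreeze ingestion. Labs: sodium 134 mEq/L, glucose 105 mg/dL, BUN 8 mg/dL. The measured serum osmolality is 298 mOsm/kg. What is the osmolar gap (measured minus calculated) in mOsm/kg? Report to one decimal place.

21.3 mOsm/kg

Calculated osmolality = 2·Na + glucose/18 + BUN/2.8
= 2·134 + 105/18 + 8/2.8
= 268 + 5.83 + 2.86
= 276.69 mOsm/kg ≈ 276.7 mOsm/kg
Osmolar gap = measured − calculated = 298 − 276.7 = 21.3 mOsm/kg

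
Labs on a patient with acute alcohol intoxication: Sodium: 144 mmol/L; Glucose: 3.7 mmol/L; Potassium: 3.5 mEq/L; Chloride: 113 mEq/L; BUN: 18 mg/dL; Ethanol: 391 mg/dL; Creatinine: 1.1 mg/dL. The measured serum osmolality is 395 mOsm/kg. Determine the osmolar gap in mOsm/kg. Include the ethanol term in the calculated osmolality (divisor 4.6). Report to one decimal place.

Calculated osmolality = 2·Na + glucose + BUN/2.8 + ethanol/4.6
= 2·144 + 3.7 + 18/2.8 + 391/4.6
= 288 + 3.70 + 6.43 + 85
= 383.13 mOsm/kg ≈ 383.1 mOsm/kg
Osmolar gap = measured − calculated = 395 − 383.1 = 11.9 mOsm/kg

11.9 mOsm/kg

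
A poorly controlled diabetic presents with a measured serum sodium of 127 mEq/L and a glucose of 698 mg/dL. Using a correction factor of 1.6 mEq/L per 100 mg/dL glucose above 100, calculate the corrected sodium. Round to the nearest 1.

Corrected Na = measured Na + 1.6 · (glucose − 100)/100
= 127 + 1.6 · (698 − 100)/100
= 127 + 9.6
= 136.6 mEq/L

137 mEq/L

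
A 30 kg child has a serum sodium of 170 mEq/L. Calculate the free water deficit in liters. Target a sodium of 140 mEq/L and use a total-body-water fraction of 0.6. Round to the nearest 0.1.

TBW = 0.6 · 30 = 18 L
Free water deficit = TBW · (Na/140 − 1)
= 18 · (170/140 − 1)
= 18 · 0.2143
= 3.86 L

3.9 L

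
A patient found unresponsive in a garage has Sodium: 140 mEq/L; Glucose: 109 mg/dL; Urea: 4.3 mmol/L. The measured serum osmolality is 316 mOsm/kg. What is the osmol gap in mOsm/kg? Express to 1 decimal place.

25.6 mOsm/kg

Calculated osmolality = 2·Na + glucose/18 + urea
= 2·140 + 109/18 + 4.3
= 280 + 6.06 + 4.30
= 290.36 mOsm/kg ≈ 290.4 mOsm/kg
Osmolar gap = measured − calculated = 316 − 290.4 = 25.6 mOsm/kg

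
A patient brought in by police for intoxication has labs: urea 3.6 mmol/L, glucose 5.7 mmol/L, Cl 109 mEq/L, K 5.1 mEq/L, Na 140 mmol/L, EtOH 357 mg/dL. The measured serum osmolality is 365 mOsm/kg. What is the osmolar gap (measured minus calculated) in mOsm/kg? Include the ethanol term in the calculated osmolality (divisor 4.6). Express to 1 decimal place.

-1.9 mOsm/kg

Calculated osmolality = 2·Na + glucose + urea + ethanol/4.6
= 2·140 + 5.7 + 3.6 + 357/4.6
= 280 + 5.70 + 3.60 + 77.61
= 366.91 mOsm/kg ≈ 366.9 mOsm/kg
Osmolar gap = measured − calculated = 365 − 366.9 = -1.9 mOsm/kg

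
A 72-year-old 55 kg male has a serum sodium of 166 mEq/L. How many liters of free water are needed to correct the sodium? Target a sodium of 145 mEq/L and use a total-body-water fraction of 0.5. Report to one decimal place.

TBW = 0.5 · 55 = 27.5 L
Free water deficit = TBW · (Na/145 − 1)
= 27.5 · (166/145 − 1)
= 27.5 · 0.1448
= 3.98 L

4.0 L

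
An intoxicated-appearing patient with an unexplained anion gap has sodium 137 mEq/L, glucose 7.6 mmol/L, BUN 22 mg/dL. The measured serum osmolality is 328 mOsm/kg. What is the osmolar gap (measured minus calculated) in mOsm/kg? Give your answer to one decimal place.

Calculated osmolality = 2·Na + glucose + BUN/2.8
= 2·137 + 7.6 + 22/2.8
= 274 + 7.60 + 7.86
= 289.46 mOsm/kg ≈ 289.5 mOsm/kg
Osmolar gap = measured − calculated = 328 − 289.5 = 38.5 mOsm/kg

38.5 mOsm/kg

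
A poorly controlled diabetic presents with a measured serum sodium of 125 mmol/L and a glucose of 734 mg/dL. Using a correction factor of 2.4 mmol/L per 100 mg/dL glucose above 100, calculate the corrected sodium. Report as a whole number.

Corrected Na = measured Na + 2.4 · (glucose − 100)/100
= 125 + 2.4 · (734 − 100)/100
= 125 + 15.2
= 140.2 mmol/L

140 mmol/L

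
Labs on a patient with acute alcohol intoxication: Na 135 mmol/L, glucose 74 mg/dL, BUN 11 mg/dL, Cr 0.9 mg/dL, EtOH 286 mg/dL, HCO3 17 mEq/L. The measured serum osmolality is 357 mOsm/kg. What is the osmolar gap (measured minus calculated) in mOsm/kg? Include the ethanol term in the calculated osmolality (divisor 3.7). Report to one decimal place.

Calculated osmolality = 2·Na + glucose/18 + BUN/2.8 + ethanol/3.7
= 2·135 + 74/18 + 11/2.8 + 286/3.7
= 270 + 4.11 + 3.93 + 77.30
= 355.34 mOsm/kg ≈ 355.3 mOsm/kg
Osmolar gap = measured − calculated = 357 − 355.3 = 1.7 mOsm/kg

1.7 mOsm/kg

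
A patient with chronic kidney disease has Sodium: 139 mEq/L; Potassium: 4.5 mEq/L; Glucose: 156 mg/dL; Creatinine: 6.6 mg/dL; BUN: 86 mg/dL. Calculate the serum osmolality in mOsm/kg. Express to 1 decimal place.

317.4 mOsm/kg

Calculated osmolality = 2·Na + glucose/18 + BUN/2.8
= 2·139 + 156/18 + 86/2.8
= 278 + 8.67 + 30.71
= 317.38 mOsm/kg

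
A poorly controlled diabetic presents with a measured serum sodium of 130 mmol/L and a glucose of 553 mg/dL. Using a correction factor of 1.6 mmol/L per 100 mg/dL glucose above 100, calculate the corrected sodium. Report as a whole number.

137 mmol/L

Corrected Na = measured Na + 1.6 · (glucose − 100)/100
= 130 + 1.6 · (553 − 100)/100
= 130 + 7.2
= 137.2 mmol/L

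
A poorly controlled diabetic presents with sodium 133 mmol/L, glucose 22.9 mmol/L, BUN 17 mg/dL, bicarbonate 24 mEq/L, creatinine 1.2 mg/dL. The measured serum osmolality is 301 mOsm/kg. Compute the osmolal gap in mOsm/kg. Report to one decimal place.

6.0 mOsm/kg

Calculated osmolality = 2·Na + glucose + BUN/2.8
= 2·133 + 22.9 + 17/2.8
= 266 + 22.90 + 6.07
= 294.97 mOsm/kg ≈ 295.0 mOsm/kg
Osmolar gap = measured − calculated = 301 − 295.0 = 6.0 mOsm/kg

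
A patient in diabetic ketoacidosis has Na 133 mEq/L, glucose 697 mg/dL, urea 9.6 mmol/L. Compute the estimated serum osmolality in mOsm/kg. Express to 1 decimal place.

Calculated osmolality = 2·Na + glucose/18 + urea
= 2·133 + 697/18 + 9.6
= 266 + 38.72 + 9.60
= 314.32 mOsm/kg

314.3 mOsm/kg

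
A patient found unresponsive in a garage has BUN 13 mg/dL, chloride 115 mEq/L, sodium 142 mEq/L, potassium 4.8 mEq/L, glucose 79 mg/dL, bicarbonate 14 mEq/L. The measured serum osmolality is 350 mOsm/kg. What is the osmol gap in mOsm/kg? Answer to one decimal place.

57.0 mOsm/kg

Calculated osmolality = 2·Na + glucose/18 + BUN/2.8
= 2·142 + 79/18 + 13/2.8
= 284 + 4.39 + 4.64
= 293.03 mOsm/kg ≈ 293.0 mOsm/kg
Osmolar gap = measured − calculated = 350 − 293.0 = 57.0 mOsm/kg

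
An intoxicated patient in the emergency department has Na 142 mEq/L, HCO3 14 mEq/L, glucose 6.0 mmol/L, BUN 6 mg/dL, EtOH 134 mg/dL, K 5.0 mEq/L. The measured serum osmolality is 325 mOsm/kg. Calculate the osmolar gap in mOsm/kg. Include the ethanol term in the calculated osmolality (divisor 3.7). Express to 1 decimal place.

-3.4 mOsm/kg

Calculated osmolality = 2·Na + glucose + BUN/2.8 + ethanol/3.7
= 2·142 + 6 + 6/2.8 + 134/3.7
= 284 + 6 + 2.14 + 36.22
= 328.36 mOsm/kg ≈ 328.4 mOsm/kg
Osmolar gap = measured − calculated = 325 − 328.4 = -3.4 mOsm/kg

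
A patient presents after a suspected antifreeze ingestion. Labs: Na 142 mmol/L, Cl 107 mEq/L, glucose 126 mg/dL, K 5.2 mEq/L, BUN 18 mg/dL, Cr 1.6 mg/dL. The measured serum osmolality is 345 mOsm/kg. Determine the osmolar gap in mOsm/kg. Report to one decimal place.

Calculated osmolality = 2·Na + glucose/18 + BUN/2.8
= 2·142 + 126/18 + 18/2.8
= 284 + 7 + 6.43
= 297.43 mOsm/kg ≈ 297.4 mOsm/kg
Osmolar gap = measured − calculated = 345 − 297.4 = 47.6 mOsm/kg

47.6 mOsm/kg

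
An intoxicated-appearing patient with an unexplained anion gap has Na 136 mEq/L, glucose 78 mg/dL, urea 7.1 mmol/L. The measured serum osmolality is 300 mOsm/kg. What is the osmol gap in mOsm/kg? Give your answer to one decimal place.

Calculated osmolality = 2·Na + glucose/18 + urea
= 2·136 + 78/18 + 7.1
= 272 + 4.33 + 7.10
= 283.43 mOsm/kg ≈ 283.4 mOsm/kg
Osmolar gap = measured − calculated = 300 − 283.4 = 16.6 mOsm/kg

16.6 mOsm/kg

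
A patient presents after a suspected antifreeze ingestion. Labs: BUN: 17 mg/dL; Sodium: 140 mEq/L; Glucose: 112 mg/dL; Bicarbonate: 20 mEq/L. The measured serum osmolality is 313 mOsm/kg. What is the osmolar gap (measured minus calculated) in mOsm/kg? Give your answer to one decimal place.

Calculated osmolality = 2·Na + glucose/18 + BUN/2.8
= 2·140 + 112/18 + 17/2.8
= 280 + 6.22 + 6.07
= 292.29 mOsm/kg ≈ 292.3 mOsm/kg
Osmolar gap = measured − calculated = 313 − 292.3 = 20.7 mOsm/kg

20.7 mOsm/kg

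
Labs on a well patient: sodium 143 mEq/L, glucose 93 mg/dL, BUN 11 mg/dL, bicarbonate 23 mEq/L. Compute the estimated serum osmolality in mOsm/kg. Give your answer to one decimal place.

295.1 mOsm/kg

Calculated osmolality = 2·Na + glucose/18 + BUN/2.8
= 2·143 + 93/18 + 11/2.8
= 286 + 5.17 + 3.93
= 295.1 mOsm/kg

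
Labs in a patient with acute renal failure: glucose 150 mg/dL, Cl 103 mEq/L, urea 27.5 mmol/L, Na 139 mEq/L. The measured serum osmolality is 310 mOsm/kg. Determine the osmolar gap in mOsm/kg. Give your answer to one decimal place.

Calculated osmolality = 2·Na + glucose/18 + urea
= 2·139 + 150/18 + 27.5
= 278 + 8.33 + 27.50
= 313.83 mOsm/kg ≈ 313.8 mOsm/kg
Osmolar gap = measured − calculated = 310 − 313.8 = -3.8 mOsm/kg

-3.8 mOsm/kg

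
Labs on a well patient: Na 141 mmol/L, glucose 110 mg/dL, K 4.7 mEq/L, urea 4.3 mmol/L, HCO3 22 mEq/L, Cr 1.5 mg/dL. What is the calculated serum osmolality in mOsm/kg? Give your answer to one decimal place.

292.4 mOsm/kg

Calculated osmolality = 2·Na + glucose/18 + urea
= 2·141 + 110/18 + 4.3
= 282 + 6.11 + 4.30
= 292.41 mOsm/kg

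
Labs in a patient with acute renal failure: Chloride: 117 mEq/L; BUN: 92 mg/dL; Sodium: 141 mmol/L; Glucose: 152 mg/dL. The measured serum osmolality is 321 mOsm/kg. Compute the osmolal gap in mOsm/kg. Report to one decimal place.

-2.3 mOsm/kg

Calculated osmolality = 2·Na + glucose/18 + BUN/2.8
= 2·141 + 152/18 + 92/2.8
= 282 + 8.44 + 32.86
= 323.3 mOsm/kg ≈ 323.3 mOsm/kg
Osmolar gap = measured − calculated = 321 − 323.3 = -2.3 mOsm/kg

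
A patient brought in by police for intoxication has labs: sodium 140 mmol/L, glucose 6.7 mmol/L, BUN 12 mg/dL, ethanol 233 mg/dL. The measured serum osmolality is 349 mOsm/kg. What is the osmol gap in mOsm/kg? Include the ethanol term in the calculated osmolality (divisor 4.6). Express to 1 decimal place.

Calculated osmolality = 2·Na + glucose + BUN/2.8 + ethanol/4.6
= 2·140 + 6.7 + 12/2.8 + 233/4.6
= 280 + 6.70 + 4.29 + 50.65
= 341.64 mOsm/kg ≈ 341.6 mOsm/kg
Osmolar gap = measured − calculated = 349 − 341.6 = 7.4 mOsm/kg

7.4 mOsm/kg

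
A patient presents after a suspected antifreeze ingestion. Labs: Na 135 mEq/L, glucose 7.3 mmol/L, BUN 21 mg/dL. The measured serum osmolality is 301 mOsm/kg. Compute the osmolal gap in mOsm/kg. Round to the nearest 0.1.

16.2 mOsm/kg

Calculated osmolality = 2·Na + glucose + BUN/2.8
= 2·135 + 7.3 + 21/2.8
= 270 + 7.30 + 7.50
= 284.8 mOsm/kg ≈ 284.8 mOsm/kg
Osmolar gap = measured − calculated = 301 − 284.8 = 16.2 mOsm/kg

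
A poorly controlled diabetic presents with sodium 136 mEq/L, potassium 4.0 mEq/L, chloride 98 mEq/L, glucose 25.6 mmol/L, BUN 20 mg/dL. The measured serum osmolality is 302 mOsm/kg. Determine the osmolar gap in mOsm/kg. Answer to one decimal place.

Calculated osmolality = 2·Na + glucose + BUN/2.8
= 2·136 + 25.6 + 20/2.8
= 272 + 25.60 + 7.14
= 304.74 mOsm/kg ≈ 304.7 mOsm/kg
Osmolar gap = measured − calculated = 302 − 304.7 = -2.7 mOsm/kg

-2.7 mOsm/kg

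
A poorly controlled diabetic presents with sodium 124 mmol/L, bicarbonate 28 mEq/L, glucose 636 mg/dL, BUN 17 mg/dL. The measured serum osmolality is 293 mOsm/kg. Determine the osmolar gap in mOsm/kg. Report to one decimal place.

3.6 mOsm/kg

Calculated osmolality = 2·Na + glucose/18 + BUN/2.8
= 2·124 + 636/18 + 17/2.8
= 248 + 35.33 + 6.07
= 289.4 mOsm/kg ≈ 289.4 mOsm/kg
Osmolar gap = measured − calculated = 293 − 289.4 = 3.6 mOsm/kg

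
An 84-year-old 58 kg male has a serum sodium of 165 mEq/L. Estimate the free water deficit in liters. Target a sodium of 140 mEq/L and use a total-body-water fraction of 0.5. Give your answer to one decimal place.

TBW = 0.5 · 58 = 29 L
Free water deficit = TBW · (Na/140 − 1)
= 29 · (165/140 − 1)
= 29 · 0.1786
= 5.18 L

5.2 L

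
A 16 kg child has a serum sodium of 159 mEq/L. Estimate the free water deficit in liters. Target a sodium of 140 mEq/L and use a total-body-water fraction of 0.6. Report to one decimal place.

TBW = 0.6 · 16 = 9.6 L
Free water deficit = TBW · (Na/140 − 1)
= 9.6 · (159/140 − 1)
= 9.6 · 0.1357
= 1.3 L

1.3 L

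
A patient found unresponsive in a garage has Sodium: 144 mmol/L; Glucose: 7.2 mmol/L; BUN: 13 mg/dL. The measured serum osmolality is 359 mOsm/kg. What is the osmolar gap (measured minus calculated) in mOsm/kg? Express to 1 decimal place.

Calculated osmolality = 2·Na + glucose + BUN/2.8
= 2·144 + 7.2 + 13/2.8
= 288 + 7.20 + 4.64
= 299.84 mOsm/kg ≈ 299.8 mOsm/kg
Osmolar gap = measured − calculated = 359 − 299.8 = 59.2 mOsm/kg

59.2 mOsm/kg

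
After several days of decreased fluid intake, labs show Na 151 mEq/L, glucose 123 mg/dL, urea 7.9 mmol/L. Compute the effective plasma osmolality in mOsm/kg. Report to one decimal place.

Effective osmolality excludes urea (freely permeant across cell membranes):
2·Na + glucose/18
= 2·151 + 123/18
= 302 + 6.83
= 308.83 mOsm/kg

308.8 mOsm/kg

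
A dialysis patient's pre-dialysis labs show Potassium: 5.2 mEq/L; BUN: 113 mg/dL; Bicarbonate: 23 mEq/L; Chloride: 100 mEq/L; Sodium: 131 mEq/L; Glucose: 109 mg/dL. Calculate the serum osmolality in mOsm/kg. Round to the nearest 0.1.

308.4 mOsm/kg

Calculated osmolality = 2·Na + glucose/18 + BUN/2.8
= 2·131 + 109/18 + 113/2.8
= 262 + 6.06 + 40.36
= 308.42 mOsm/kg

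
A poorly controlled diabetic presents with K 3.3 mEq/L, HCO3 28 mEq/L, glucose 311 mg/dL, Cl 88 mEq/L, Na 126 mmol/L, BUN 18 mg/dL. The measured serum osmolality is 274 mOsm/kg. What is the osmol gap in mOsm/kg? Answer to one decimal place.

-1.7 mOsm/kg

Calculated osmolality = 2·Na + glucose/18 + BUN/2.8
= 2·126 + 311/18 + 18/2.8
= 252 + 17.28 + 6.43
= 275.71 mOsm/kg ≈ 275.7 mOsm/kg
Osmolar gap = measured − calculated = 274 − 275.7 = -1.7 mOsm/kg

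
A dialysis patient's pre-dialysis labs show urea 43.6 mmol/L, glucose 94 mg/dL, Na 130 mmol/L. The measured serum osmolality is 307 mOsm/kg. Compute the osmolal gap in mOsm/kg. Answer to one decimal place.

-1.8 mOsm/kg

Calculated osmolality = 2·Na + glucose/18 + urea
= 2·130 + 94/18 + 43.6
= 260 + 5.22 + 43.60
= 308.82 mOsm/kg ≈ 308.8 mOsm/kg
Osmolar gap = measured − calculated = 307 − 308.8 = -1.8 mOsm/kg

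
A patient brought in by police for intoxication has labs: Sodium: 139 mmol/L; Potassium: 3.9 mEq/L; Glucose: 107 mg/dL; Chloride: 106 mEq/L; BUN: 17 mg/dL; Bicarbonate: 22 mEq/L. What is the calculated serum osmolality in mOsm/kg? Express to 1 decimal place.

Calculated osmolality = 2·Na + glucose/18 + BUN/2.8
= 2·139 + 107/18 + 17/2.8
= 278 + 5.94 + 6.07
= 290.01 mOsm/kg

290.0 mOsm/kg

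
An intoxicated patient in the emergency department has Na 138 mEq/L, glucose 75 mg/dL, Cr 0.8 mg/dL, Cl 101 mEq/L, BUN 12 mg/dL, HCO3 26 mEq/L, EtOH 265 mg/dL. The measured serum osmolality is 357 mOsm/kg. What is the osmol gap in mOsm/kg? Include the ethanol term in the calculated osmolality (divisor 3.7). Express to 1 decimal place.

0.9 mOsm/kg

Calculated osmolality = 2·Na + glucose/18 + BUN/2.8 + ethanol/3.7
= 2·138 + 75/18 + 12/2.8 + 265/3.7
= 276 + 4.17 + 4.29 + 71.62
= 356.08 mOsm/kg ≈ 356.1 mOsm/kg
Osmolar gap = measured − calculated = 357 − 356.1 = 0.9 mOsm/kg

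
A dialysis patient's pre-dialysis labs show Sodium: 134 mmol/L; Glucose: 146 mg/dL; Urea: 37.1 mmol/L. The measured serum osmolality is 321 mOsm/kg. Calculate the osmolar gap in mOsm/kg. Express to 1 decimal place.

7.8 mOsm/kg

Calculated osmolality = 2·Na + glucose/18 + urea
= 2·134 + 146/18 + 37.1
= 268 + 8.11 + 37.10
= 313.21 mOsm/kg ≈ 313.2 mOsm/kg
Osmolar gap = measured − calculated = 321 − 313.2 = 7.8 mOsm/kg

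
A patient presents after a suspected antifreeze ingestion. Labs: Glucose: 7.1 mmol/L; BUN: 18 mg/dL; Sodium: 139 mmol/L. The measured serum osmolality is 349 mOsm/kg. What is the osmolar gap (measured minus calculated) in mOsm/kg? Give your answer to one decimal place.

57.5 mOsm/kg

Calculated osmolality = 2·Na + glucose + BUN/2.8
= 2·139 + 7.1 + 18/2.8
= 278 + 7.10 + 6.43
= 291.53 mOsm/kg ≈ 291.5 mOsm/kg
Osmolar gap = measured − calculated = 349 − 291.5 = 57.5 mOsm/kg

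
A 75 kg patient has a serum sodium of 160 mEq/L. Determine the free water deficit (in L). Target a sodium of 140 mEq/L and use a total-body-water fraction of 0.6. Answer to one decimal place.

6.4 L

TBW = 0.6 · 75 = 45 L
Free water deficit = TBW · (Na/140 − 1)
= 45 · (160/140 − 1)
= 45 · 0.1429
= 6.43 L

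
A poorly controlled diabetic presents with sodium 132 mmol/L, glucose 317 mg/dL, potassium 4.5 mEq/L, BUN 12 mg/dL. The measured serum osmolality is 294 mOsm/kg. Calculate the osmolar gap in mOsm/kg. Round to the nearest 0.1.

8.1 mOsm/kg

Calculated osmolality = 2·Na + glucose/18 + BUN/2.8
= 2·132 + 317/18 + 12/2.8
= 264 + 17.61 + 4.29
= 285.9 mOsm/kg ≈ 285.9 mOsm/kg
Osmolar gap = measured − calculated = 294 − 285.9 = 8.1 mOsm/kg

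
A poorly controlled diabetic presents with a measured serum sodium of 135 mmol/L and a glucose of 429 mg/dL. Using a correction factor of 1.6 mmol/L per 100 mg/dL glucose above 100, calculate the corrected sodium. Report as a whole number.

140 mmol/L

Corrected Na = measured Na + 1.6 · (glucose − 100)/100
= 135 + 1.6 · (429 − 100)/100
= 135 + 5.3
= 140.3 mmol/L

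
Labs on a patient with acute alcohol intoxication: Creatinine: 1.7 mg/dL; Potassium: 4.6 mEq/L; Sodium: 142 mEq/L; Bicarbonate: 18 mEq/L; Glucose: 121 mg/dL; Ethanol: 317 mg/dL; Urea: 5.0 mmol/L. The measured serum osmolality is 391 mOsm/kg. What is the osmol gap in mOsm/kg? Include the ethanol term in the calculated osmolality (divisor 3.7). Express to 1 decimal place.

9.6 mOsm/kg

Calculated osmolality = 2·Na + glucose/18 + urea + ethanol/3.7
= 2·142 + 121/18 + 5 + 317/3.7
= 284 + 6.72 + 5 + 85.68
= 381.4 mOsm/kg ≈ 381.4 mOsm/kg
Osmolar gap = measured − calculated = 391 − 381.4 = 9.6 mOsm/kg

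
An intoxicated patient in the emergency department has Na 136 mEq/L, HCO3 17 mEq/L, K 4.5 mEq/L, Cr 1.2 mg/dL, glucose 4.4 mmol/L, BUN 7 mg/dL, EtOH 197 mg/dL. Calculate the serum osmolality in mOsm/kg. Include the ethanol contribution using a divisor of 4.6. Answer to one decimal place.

321.7 mOsm/kg

Calculated osmolality = 2·Na + glucose + BUN/2.8 + ethanol/4.6
= 2·136 + 4.4 + 7/2.8 + 197/4.6
= 272 + 4.40 + 2.50 + 42.83
= 321.73 mOsm/kg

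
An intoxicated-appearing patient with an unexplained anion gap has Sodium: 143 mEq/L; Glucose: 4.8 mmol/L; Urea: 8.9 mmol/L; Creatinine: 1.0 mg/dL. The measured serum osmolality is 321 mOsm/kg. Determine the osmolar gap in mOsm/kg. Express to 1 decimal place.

Calculated osmolality = 2·Na + glucose + urea
= 2·143 + 4.8 + 8.9
= 286 + 4.80 + 8.90
= 299.7 mOsm/kg ≈ 299.7 mOsm/kg
Osmolar gap = measured − calculated = 321 − 299.7 = 21.3 mOsm/kg

21.3 mOsm/kg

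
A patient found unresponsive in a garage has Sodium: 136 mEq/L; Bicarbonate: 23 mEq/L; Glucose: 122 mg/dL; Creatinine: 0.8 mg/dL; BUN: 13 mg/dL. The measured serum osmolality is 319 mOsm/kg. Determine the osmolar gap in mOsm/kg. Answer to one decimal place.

35.6 mOsm/kg

Calculated osmolality = 2·Na + glucose/18 + BUN/2.8
= 2·136 + 122/18 + 13/2.8
= 272 + 6.78 + 4.64
= 283.42 mOsm/kg ≈ 283.4 mOsm/kg
Osmolar gap = measured − calculated = 319 − 283.4 = 35.6 mOsm/kg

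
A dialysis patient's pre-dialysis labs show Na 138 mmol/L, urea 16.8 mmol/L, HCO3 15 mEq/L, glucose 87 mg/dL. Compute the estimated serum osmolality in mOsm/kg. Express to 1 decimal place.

Calculated osmolality = 2·Na + glucose/18 + urea
= 2·138 + 87/18 + 16.8
= 276 + 4.83 + 16.80
= 297.63 mOsm/kg

297.6 mOsm/kg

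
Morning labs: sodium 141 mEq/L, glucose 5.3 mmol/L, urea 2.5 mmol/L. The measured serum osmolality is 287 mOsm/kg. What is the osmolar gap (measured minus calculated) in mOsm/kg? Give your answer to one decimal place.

-2.8 mOsm/kg

Calculated osmolality = 2·Na + glucose + urea
= 2·141 + 5.3 + 2.5
= 282 + 5.30 + 2.50
= 289.8 mOsm/kg ≈ 289.8 mOsm/kg
Osmolar gap = measured − calculated = 287 − 289.8 = -2.8 mOsm/kg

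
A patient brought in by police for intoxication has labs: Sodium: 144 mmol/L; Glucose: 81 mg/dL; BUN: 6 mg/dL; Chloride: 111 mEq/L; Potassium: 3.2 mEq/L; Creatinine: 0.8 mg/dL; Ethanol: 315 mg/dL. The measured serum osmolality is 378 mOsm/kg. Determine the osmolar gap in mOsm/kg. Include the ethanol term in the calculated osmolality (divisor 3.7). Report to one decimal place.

-1.8 mOsm/kg

Calculated osmolality = 2·Na + glucose/18 + BUN/2.8 + ethanol/3.7
= 2·144 + 81/18 + 6/2.8 + 315/3.7
= 288 + 4.50 + 2.14 + 85.14
= 379.78 mOsm/kg ≈ 379.8 mOsm/kg
Osmolar gap = measured − calculated = 378 − 379.8 = -1.8 mOsm/kg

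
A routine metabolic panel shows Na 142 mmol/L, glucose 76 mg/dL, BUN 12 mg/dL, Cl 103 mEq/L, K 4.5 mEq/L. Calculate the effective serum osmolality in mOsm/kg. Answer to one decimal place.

Effective osmolality excludes urea (freely permeant across cell membranes):
2·Na + glucose/18
= 2·142 + 76/18
= 284 + 4.22
= 288.22 mOsm/kg

288.2 mOsm/kg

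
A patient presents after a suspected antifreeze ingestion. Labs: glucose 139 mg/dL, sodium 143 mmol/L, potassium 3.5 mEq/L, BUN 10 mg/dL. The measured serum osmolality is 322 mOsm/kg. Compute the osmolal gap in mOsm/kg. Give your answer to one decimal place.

24.7 mOsm/kg

Calculated osmolality = 2·Na + glucose/18 + BUN/2.8
= 2·143 + 139/18 + 10/2.8
= 286 + 7.72 + 3.57
= 297.29 mOsm/kg ≈ 297.3 mOsm/kg
Osmolar gap = measured − calculated = 322 − 297.3 = 24.7 mOsm/kg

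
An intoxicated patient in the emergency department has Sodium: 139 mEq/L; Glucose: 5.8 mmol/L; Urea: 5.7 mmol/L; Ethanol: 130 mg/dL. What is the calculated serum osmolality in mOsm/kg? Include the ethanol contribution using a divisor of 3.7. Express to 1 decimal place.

324.6 mOsm/kg

Calculated osmolality = 2·Na + glucose + urea + ethanol/3.7
= 2·139 + 5.8 + 5.7 + 130/3.7
= 278 + 5.80 + 5.70 + 35.14
= 324.64 mOsm/kg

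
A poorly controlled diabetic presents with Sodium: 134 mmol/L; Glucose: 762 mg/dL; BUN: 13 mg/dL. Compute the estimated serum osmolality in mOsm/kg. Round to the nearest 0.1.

Calculated osmolality = 2·Na + glucose/18 + BUN/2.8
= 2·134 + 762/18 + 13/2.8
= 268 + 42.33 + 4.64
= 314.97 mOsm/kg

315.0 mOsm/kg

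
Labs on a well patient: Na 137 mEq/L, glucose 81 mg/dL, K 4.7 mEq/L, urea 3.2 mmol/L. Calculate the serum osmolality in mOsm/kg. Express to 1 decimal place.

Calculated osmolality = 2·Na + glucose/18 + urea
= 2·137 + 81/18 + 3.2
= 274 + 4.50 + 3.20
= 281.7 mOsm/kg

281.7 mOsm/kg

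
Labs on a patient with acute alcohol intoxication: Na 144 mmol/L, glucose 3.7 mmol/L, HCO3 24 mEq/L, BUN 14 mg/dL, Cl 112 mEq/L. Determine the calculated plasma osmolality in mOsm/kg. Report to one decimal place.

296.7 mOsm/kg

Calculated osmolality = 2·Na + glucose + BUN/2.8
= 2·144 + 3.7 + 14/2.8
= 288 + 3.70 + 5
= 296.7 mOsm/kg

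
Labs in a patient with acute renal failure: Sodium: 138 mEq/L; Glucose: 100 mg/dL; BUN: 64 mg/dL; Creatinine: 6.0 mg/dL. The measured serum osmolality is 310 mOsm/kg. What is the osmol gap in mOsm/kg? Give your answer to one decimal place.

5.6 mOsm/kg

Calculated osmolality = 2·Na + glucose/18 + BUN/2.8
= 2·138 + 100/18 + 64/2.8
= 276 + 5.56 + 22.86
= 304.42 mOsm/kg ≈ 304.4 mOsm/kg
Osmolar gap = measured − calculated = 310 − 304.4 = 5.6 mOsm/kg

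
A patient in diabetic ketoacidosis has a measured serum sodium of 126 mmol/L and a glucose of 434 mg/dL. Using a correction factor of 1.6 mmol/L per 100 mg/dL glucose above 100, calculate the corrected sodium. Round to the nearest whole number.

131 mmol/L

Corrected Na = measured Na + 1.6 · (glucose − 100)/100
= 126 + 1.6 · (434 − 100)/100
= 126 + 5.3
= 131.3 mmol/L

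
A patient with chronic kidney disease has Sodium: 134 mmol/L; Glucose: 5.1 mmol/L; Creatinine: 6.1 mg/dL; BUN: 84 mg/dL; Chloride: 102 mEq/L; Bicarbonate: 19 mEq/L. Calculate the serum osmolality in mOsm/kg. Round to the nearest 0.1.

Calculated osmolality = 2·Na + glucose + BUN/2.8
= 2·134 + 5.1 + 84/2.8
= 268 + 5.10 + 30
= 303.1 mOsm/kg

303.1 mOsm/kg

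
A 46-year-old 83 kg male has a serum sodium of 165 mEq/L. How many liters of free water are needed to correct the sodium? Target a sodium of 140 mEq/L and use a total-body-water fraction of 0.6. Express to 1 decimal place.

TBW = 0.6 · 83 = 49.8 L
Free water deficit = TBW · (Na/140 − 1)
= 49.8 · (165/140 − 1)
= 49.8 · 0.1786
= 8.89 L

8.9 L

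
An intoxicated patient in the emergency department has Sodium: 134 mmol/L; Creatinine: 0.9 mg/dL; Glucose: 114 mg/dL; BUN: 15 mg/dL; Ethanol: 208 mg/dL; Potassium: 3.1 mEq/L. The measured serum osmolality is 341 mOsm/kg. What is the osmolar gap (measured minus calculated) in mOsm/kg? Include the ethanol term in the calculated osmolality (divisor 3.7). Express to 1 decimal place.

Calculated osmolality = 2·Na + glucose/18 + BUN/2.8 + ethanol/3.7
= 2·134 + 114/18 + 15/2.8 + 208/3.7
= 268 + 6.33 + 5.36 + 56.22
= 335.91 mOsm/kg ≈ 335.9 mOsm/kg
Osmolar gap = measured − calculated = 341 − 335.9 = 5.1 mOsm/kg

5.1 mOsm/kg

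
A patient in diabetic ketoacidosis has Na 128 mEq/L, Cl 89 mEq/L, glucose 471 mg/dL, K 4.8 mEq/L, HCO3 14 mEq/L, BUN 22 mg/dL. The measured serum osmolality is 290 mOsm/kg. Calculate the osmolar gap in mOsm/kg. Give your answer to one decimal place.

0.0 mOsm/kg

Calculated osmolality = 2·Na + glucose/18 + BUN/2.8
= 2·128 + 471/18 + 22/2.8
= 256 + 26.17 + 7.86
= 290.03 mOsm/kg ≈ 290.0 mOsm/kg
Osmolar gap = measured − calculated = 290 − 290.0 = 0.0 mOsm/kg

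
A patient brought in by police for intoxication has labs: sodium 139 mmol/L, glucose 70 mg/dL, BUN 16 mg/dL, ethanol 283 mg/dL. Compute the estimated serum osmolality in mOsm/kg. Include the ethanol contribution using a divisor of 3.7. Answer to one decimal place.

364.1 mOsm/kg

Calculated osmolality = 2·Na + glucose/18 + BUN/2.8 + ethanol/3.7
= 2·139 + 70/18 + 16/2.8 + 283/3.7
= 278 + 3.89 + 5.71 + 76.49
= 364.09 mOsm/kg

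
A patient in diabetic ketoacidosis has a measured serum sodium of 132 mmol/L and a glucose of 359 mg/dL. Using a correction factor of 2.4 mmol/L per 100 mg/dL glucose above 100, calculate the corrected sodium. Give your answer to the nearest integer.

Corrected Na = measured Na + 2.4 · (glucose − 100)/100
= 132 + 2.4 · (359 − 100)/100
= 132 + 6.2
= 138.2 mmol/L

138 mmol/L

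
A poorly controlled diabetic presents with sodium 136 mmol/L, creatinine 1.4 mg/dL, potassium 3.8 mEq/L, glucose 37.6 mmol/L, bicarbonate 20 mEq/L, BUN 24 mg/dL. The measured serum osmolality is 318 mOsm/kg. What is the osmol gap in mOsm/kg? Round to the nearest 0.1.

-0.2 mOsm/kg

Calculated osmolality = 2·Na + glucose + BUN/2.8
= 2·136 + 37.6 + 24/2.8
= 272 + 37.60 + 8.57
= 318.17 mOsm/kg ≈ 318.2 mOsm/kg
Osmolar gap = measured − calculated = 318 − 318.2 = -0.2 mOsm/kg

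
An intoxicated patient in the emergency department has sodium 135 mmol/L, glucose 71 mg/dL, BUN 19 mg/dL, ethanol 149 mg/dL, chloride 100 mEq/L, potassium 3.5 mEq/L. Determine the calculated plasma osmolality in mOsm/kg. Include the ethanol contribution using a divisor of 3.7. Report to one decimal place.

321.0 mOsm/kg

Calculated osmolality = 2·Na + glucose/18 + BUN/2.8 + ethanol/3.7
= 2·135 + 71/18 + 19/2.8 + 149/3.7
= 270 + 3.94 + 6.79 + 40.27
= 321 mOsm/kg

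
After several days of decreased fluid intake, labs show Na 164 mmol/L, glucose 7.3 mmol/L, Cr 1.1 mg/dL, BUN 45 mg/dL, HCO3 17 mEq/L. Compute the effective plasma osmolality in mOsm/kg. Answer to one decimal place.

Effective osmolality excludes urea (freely permeant across cell membranes):
2·Na + glucose
= 2·164 + 7.3
= 328 + 7.3
= 335.3 mOsm/kg

335.3 mOsm/kg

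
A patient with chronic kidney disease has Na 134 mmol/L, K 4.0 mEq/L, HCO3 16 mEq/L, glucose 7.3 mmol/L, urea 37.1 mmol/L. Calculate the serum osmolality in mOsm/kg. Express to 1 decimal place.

312.4 mOsm/kg

Calculated osmolality = 2·Na + glucose + urea
= 2·134 + 7.3 + 37.1
= 268 + 7.30 + 37.10
= 312.4 mOsm/kg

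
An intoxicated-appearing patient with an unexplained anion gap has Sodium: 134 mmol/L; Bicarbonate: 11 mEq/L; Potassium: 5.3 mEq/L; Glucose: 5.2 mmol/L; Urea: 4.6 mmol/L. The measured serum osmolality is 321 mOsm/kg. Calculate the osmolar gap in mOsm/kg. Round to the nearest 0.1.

Calculated osmolality = 2·Na + glucose + urea
= 2·134 + 5.2 + 4.6
= 268 + 5.20 + 4.60
= 277.8 mOsm/kg ≈ 277.8 mOsm/kg
Osmolar gap = measured − calculated = 321 − 277.8 = 43.2 mOsm/kg

43.2 mOsm/kg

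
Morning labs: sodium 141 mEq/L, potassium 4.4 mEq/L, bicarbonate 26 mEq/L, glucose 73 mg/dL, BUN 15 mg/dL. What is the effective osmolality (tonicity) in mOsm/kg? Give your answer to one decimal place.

286.1 mOsm/kg

Effective osmolality excludes urea (freely permeant across cell membranes):
2·Na + glucose/18
= 2·141 + 73/18
= 282 + 4.06
= 286.06 mOsm/kg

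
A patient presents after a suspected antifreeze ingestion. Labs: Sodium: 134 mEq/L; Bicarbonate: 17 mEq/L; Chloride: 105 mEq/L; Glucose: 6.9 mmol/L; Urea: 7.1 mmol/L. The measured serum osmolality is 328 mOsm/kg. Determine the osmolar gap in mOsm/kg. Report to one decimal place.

46.0 mOsm/kg

Calculated osmolality = 2·Na + glucose + urea
= 2·134 + 6.9 + 7.1
= 268 + 6.90 + 7.10
= 282 mOsm/kg ≈ 282.0 mOsm/kg
Osmolar gap = measured − calculated = 328 − 282.0 = 46.0 mOsm/kg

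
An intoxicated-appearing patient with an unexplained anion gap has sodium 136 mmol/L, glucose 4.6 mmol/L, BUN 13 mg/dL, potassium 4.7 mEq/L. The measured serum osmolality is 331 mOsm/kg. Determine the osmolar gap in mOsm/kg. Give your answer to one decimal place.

Calculated osmolality = 2·Na + glucose + BUN/2.8
= 2·136 + 4.6 + 13/2.8
= 272 + 4.60 + 4.64
= 281.24 mOsm/kg ≈ 281.2 mOsm/kg
Osmolar gap = measured − calculated = 331 − 281.2 = 49.8 mOsm/kg

49.8 mOsm/kg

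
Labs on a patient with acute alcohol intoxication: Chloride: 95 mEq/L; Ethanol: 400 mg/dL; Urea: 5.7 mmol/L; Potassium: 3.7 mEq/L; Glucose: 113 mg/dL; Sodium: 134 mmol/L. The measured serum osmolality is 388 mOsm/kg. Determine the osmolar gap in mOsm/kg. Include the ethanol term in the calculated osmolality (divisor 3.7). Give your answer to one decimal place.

-0.1 mOsm/kg

Calculated osmolality = 2·Na + glucose/18 + urea + ethanol/3.7
= 2·134 + 113/18 + 5.7 + 400/3.7
= 268 + 6.28 + 5.70 + 108.11
= 388.09 mOsm/kg ≈ 388.1 mOsm/kg
Osmolar gap = measured − calculated = 388 − 388.1 = -0.1 mOsm/kg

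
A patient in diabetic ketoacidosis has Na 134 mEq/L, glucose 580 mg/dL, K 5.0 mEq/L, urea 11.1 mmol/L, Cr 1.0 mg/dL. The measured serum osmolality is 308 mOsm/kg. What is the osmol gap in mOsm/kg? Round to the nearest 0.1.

Calculated osmolality = 2·Na + glucose/18 + urea
= 2·134 + 580/18 + 11.1
= 268 + 32.22 + 11.10
= 311.32 mOsm/kg ≈ 311.3 mOsm/kg
Osmolar gap = measured − calculated = 308 − 311.3 = -3.3 mOsm/kg

-3.3 mOsm/kg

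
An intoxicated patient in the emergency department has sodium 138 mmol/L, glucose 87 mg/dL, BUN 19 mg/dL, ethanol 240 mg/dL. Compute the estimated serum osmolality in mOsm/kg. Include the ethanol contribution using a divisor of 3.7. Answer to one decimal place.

352.5 mOsm/kg

Calculated osmolality = 2·Na + glucose/18 + BUN/2.8 + ethanol/3.7
= 2·138 + 87/18 + 19/2.8 + 240/3.7
= 276 + 4.83 + 6.79 + 64.86
= 352.48 mOsm/kg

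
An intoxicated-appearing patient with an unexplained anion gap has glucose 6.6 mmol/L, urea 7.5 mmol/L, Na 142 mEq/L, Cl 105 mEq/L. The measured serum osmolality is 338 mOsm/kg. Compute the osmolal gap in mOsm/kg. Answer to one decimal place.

Calculated osmolality = 2·Na + glucose + urea
= 2·142 + 6.6 + 7.5
= 284 + 6.60 + 7.50
= 298.1 mOsm/kg ≈ 298.1 mOsm/kg
Osmolar gap = measured − calculated = 338 − 298.1 = 39.9 mOsm/kg

39.9 mOsm/kg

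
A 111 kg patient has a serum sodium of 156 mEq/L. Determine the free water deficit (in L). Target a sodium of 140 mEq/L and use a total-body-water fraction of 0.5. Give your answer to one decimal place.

6.3 L

TBW = 0.5 · 111 = 55.5 L
Free water deficit = TBW · (Na/140 − 1)
= 55.5 · (156/140 − 1)
= 55.5 · 0.1143
= 6.34 L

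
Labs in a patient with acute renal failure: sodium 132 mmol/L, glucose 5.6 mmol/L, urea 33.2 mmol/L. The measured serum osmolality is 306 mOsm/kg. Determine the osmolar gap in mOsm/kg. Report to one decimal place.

Calculated osmolality = 2·Na + glucose + urea
= 2·132 + 5.6 + 33.2
= 264 + 5.60 + 33.20
= 302.8 mOsm/kg ≈ 302.8 mOsm/kg
Osmolar gap = measured − calculated = 306 − 302.8 = 3.2 mOsm/kg

3.2 mOsm/kg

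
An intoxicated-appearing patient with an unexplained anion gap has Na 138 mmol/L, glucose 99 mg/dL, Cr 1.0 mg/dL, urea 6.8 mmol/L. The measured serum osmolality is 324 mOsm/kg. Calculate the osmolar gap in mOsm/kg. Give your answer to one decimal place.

Calculated osmolality = 2·Na + glucose/18 + urea
= 2·138 + 99/18 + 6.8
= 276 + 5.50 + 6.80
= 288.3 mOsm/kg ≈ 288.3 mOsm/kg
Osmolar gap = measured − calculated = 324 − 288.3 = 35.7 mOsm/kg

35.7 mOsm/kg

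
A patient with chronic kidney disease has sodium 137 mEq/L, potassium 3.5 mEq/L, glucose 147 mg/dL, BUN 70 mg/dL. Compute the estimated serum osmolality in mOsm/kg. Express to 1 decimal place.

307.2 mOsm/kg

Calculated osmolality = 2·Na + glucose/18 + BUN/2.8
= 2·137 + 147/18 + 70/2.8
= 274 + 8.17 + 25
= 307.17 mOsm/kg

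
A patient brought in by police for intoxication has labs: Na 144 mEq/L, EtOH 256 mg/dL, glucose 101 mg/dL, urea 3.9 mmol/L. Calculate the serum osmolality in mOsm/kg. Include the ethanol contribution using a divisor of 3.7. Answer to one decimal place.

366.7 mOsm/kg

Calculated osmolality = 2·Na + glucose/18 + urea + ethanol/3.7
= 2·144 + 101/18 + 3.9 + 256/3.7
= 288 + 5.61 + 3.90 + 69.19
= 366.7 mOsm/kg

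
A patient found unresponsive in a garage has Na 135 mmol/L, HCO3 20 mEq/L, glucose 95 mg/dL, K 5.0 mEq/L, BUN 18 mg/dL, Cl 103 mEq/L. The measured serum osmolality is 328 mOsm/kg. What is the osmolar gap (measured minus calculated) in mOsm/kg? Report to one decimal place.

Calculated osmolality = 2·Na + glucose/18 + BUN/2.8
= 2·135 + 95/18 + 18/2.8
= 270 + 5.28 + 6.43
= 281.71 mOsm/kg ≈ 281.7 mOsm/kg
Osmolar gap = measured − calculated = 328 − 281.7 = 46.3 mOsm/kg

46.3 mOsm/kg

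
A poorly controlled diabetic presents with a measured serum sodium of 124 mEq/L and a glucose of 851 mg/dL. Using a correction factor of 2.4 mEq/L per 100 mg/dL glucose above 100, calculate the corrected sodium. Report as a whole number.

142 mEq/L

Corrected Na = measured Na + 2.4 · (glucose − 100)/100
= 124 + 2.4 · (851 − 100)/100
= 124 + 18
= 142 mEq/L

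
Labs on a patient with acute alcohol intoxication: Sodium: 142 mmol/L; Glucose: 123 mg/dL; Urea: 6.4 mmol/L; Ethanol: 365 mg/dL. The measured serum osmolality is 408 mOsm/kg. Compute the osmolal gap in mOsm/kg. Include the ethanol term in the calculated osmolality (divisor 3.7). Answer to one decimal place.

Calculated osmolality = 2·Na + glucose/18 + urea + ethanol/3.7
= 2·142 + 123/18 + 6.4 + 365/3.7
= 284 + 6.83 + 6.40 + 98.65
= 395.88 mOsm/kg ≈ 395.9 mOsm/kg
Osmolar gap = measured − calculated = 408 − 395.9 = 12.1 mOsm/kg

12.1 mOsm/kg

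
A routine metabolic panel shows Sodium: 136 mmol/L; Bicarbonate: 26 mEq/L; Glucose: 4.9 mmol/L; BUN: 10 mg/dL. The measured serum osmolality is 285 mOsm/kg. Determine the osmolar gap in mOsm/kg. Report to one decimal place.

Calculated osmolality = 2·Na + glucose + BUN/2.8
= 2·136 + 4.9 + 10/2.8
= 272 + 4.90 + 3.57
= 280.47 mOsm/kg ≈ 280.5 mOsm/kg
Osmolar gap = measured − calculated = 285 − 280.5 = 4.5 mOsm/kg

4.5 mOsm/kg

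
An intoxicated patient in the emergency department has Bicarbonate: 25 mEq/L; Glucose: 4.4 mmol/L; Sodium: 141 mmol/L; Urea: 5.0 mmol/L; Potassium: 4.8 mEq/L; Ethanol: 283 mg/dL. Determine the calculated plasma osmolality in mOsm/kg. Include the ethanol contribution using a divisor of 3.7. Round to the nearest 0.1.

Calculated osmolality = 2·Na + glucose + urea + ethanol/3.7
= 2·141 + 4.4 + 5 + 283/3.7
= 282 + 4.40 + 5 + 76.49
= 367.89 mOsm/kg

367.9 mOsm/kg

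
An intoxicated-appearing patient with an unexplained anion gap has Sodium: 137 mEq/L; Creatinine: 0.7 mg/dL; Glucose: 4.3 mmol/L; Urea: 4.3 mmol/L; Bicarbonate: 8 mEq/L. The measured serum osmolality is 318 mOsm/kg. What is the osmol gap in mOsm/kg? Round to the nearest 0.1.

Calculated osmolality = 2·Na + glucose + urea
= 2·137 + 4.3 + 4.3
= 274 + 4.30 + 4.30
= 282.6 mOsm/kg ≈ 282.6 mOsm/kg
Osmolar gap = measured − calculated = 318 − 282.6 = 35.4 mOsm/kg

35.4 mOsm/kg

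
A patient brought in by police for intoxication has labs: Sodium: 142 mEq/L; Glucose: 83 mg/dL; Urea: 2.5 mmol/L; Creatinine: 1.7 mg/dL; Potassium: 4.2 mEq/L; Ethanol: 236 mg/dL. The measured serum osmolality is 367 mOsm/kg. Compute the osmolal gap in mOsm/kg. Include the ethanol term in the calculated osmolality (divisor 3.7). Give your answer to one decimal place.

Calculated osmolality = 2·Na + glucose/18 + urea + ethanol/3.7
= 2·142 + 83/18 + 2.5 + 236/3.7
= 284 + 4.61 + 2.50 + 63.78
= 354.89 mOsm/kg ≈ 354.9 mOsm/kg
Osmolar gap = measured − calculated = 367 − 354.9 = 12.1 mOsm/kg

12.1 mOsm/kg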